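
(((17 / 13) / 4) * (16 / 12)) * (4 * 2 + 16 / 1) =136 / 13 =10.46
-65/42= -1.55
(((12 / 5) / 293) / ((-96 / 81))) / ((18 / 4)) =-9 / 5860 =-0.00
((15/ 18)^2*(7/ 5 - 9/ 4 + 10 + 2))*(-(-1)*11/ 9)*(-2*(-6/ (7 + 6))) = 8.74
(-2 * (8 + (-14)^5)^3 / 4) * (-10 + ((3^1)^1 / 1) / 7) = -5211298643903375616 / 7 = -744471234843339373.71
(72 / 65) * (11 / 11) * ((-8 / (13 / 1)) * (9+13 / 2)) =-10.57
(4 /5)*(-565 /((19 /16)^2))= -115712 /361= -320.53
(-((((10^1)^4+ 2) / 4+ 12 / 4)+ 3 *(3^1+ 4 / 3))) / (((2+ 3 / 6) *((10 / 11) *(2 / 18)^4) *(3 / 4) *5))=-242157762 / 125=-1937262.10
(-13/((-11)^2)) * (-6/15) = 26/605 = 0.04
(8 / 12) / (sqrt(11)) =2 * sqrt(11) / 33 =0.20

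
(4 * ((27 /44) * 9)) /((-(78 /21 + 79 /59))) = -100359 /22957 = -4.37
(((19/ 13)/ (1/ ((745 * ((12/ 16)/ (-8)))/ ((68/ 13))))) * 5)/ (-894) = 475/ 4352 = 0.11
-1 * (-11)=11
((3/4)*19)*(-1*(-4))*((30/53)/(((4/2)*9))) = 95/53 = 1.79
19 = 19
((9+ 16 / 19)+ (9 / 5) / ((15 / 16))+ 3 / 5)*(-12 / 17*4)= -281856 / 8075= -34.90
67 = 67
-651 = -651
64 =64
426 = 426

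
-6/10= -0.60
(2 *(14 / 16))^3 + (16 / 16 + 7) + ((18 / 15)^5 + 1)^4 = 985282957502564839 / 6103515625000000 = 161.43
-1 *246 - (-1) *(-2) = -248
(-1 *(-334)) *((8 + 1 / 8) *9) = 97695 / 4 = 24423.75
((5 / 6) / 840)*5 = 5 / 1008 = 0.00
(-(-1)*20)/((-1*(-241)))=20/241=0.08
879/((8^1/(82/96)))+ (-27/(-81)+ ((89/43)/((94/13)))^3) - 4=285941309554555/3169787620224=90.21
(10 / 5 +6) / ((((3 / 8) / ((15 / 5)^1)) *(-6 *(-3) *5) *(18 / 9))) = 16 / 45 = 0.36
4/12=1/3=0.33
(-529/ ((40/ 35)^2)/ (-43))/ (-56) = -3703/ 22016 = -0.17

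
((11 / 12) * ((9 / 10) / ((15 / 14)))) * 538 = 20713 / 50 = 414.26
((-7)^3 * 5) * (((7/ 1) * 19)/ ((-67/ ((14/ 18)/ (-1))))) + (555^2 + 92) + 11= 184204519/ 603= 305480.13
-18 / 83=-0.22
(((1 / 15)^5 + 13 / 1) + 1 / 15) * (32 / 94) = 4.45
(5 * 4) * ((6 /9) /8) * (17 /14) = 85 /42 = 2.02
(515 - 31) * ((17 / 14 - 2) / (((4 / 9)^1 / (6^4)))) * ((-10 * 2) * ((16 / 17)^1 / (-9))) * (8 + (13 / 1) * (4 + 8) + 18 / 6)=-46091358720 / 119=-387322342.18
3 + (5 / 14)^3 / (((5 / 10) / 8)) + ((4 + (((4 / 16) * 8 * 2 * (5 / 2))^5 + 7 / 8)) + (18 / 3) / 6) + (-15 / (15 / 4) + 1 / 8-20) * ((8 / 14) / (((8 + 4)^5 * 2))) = 34143029125489 / 341397504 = 100009.60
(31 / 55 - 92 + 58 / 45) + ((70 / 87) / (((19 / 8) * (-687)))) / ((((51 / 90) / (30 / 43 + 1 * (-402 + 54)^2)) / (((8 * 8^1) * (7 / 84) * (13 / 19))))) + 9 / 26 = -10699388370230333 / 22554676685970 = -474.38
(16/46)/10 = 4/115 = 0.03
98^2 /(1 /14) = 134456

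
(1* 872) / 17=872 / 17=51.29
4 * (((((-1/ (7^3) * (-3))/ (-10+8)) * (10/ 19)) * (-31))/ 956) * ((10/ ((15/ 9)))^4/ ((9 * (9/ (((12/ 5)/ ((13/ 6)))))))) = 107136/ 20248319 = 0.01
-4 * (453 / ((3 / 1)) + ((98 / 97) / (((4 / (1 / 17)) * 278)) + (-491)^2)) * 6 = -1327032671142 / 229211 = -5789568.00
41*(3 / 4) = 123 / 4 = 30.75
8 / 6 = 4 / 3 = 1.33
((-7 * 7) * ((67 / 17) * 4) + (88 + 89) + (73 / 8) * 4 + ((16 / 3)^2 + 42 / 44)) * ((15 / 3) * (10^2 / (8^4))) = -111408625 / 1723392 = -64.64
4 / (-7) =-4 / 7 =-0.57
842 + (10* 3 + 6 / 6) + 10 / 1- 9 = 874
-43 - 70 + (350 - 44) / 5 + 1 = -254 / 5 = -50.80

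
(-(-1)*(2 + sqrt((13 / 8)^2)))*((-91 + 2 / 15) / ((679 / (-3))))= 39527 / 27160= 1.46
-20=-20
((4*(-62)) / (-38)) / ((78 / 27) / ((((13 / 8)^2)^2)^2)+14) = 35013672486 / 75428741953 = 0.46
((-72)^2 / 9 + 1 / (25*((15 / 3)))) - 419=19626 / 125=157.01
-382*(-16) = 6112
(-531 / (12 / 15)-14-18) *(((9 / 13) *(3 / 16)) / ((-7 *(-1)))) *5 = -375705 / 5824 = -64.51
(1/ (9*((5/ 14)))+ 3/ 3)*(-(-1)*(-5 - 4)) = -59/ 5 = -11.80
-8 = -8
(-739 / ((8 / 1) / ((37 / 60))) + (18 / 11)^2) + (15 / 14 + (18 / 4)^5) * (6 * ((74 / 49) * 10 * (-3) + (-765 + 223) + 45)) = -6007784.46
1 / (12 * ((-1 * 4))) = -1 / 48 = -0.02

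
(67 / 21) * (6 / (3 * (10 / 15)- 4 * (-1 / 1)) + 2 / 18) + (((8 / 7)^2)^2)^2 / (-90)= 2733703226 / 778248135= 3.51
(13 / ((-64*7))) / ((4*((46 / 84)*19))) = -39 / 55936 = -0.00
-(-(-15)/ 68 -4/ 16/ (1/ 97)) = 817/ 34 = 24.03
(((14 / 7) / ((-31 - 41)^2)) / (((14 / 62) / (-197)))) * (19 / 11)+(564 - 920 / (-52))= 1507745779 / 2594592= 581.11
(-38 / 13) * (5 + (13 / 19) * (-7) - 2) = 68 / 13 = 5.23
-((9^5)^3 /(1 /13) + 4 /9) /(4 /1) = -24089262455073937 /36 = -669146179307609.36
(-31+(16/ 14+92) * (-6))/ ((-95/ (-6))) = -24774/ 665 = -37.25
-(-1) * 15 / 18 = 5 / 6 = 0.83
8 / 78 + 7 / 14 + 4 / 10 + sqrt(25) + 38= 17161 / 390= 44.00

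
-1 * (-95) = 95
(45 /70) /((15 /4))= 6 /35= 0.17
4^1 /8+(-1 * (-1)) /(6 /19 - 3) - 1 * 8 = -803 /102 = -7.87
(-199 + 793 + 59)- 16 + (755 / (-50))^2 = 86501 / 100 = 865.01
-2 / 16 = -1 / 8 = -0.12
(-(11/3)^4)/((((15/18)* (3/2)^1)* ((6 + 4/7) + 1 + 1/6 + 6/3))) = -819896/55215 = -14.85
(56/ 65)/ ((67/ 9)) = 504/ 4355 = 0.12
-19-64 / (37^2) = -26075 / 1369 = -19.05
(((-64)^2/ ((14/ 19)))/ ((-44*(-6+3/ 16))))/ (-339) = -155648/ 2427579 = -0.06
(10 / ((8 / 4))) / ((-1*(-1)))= 5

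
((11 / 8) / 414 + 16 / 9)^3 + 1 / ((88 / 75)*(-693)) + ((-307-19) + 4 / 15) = -49248028632219727 / 153859529134080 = -320.08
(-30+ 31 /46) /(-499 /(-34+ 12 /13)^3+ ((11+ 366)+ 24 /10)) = -53627471500 /693819198369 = -0.08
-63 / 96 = -21 / 32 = -0.66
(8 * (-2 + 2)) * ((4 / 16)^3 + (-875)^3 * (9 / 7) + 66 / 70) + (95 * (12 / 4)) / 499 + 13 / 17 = 11332 / 8483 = 1.34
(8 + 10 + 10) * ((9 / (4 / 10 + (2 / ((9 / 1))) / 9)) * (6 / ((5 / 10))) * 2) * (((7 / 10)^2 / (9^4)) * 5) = 5.32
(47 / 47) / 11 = 1 / 11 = 0.09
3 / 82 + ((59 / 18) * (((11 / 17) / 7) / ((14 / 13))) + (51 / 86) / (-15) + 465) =122993654767 / 264344220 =465.28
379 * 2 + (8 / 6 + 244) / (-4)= 2090 / 3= 696.67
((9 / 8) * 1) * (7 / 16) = 63 / 128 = 0.49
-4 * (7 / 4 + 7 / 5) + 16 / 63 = -3889 / 315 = -12.35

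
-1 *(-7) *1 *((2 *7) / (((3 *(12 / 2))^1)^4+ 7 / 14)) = 196 / 209953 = 0.00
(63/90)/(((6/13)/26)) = 1183/30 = 39.43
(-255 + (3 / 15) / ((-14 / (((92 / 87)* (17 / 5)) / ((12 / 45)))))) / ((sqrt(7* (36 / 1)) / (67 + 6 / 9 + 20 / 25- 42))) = -205662277* sqrt(7) / 1278900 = -425.47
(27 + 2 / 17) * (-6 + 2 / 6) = -461 / 3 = -153.67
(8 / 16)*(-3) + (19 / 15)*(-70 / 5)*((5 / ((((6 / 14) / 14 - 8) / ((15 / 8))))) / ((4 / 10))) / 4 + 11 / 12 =466907 / 37488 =12.45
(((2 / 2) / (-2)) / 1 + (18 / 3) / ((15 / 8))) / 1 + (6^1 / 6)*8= 10.70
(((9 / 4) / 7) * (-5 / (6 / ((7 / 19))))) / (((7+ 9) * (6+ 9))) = -1 / 2432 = -0.00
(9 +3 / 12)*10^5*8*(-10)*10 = -740000000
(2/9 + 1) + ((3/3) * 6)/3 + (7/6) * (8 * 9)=785/9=87.22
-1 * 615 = -615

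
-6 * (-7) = 42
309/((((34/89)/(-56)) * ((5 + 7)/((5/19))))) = -320845/323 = -993.33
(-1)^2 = 1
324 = 324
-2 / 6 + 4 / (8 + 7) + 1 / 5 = 2 / 15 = 0.13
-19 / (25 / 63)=-1197 / 25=-47.88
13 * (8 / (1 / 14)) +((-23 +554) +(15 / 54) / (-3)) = 1986.91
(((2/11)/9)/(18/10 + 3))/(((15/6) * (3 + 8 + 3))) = 1/8316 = 0.00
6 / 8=3 / 4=0.75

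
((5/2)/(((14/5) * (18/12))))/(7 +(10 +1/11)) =0.03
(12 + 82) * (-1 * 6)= -564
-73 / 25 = -2.92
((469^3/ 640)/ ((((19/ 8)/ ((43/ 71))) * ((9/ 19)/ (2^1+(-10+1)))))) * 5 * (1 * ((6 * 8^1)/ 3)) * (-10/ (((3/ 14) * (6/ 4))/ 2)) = 17388937669040/ 5751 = 3023637222.92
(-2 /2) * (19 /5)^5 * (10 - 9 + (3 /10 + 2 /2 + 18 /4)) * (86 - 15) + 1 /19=-113568741109 /296875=-382547.34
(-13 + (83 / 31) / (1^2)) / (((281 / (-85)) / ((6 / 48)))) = 3400 / 8711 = 0.39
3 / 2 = 1.50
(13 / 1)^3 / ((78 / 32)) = 2704 / 3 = 901.33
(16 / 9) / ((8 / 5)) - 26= -224 / 9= -24.89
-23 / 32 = -0.72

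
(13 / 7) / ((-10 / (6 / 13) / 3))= -9 / 35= -0.26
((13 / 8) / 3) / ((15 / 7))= 91 / 360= 0.25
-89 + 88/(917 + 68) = -87577/985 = -88.91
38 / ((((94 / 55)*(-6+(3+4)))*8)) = 1045 / 376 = 2.78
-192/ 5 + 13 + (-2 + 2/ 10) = -136/ 5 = -27.20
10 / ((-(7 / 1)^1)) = -1.43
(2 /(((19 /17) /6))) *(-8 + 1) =-1428 /19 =-75.16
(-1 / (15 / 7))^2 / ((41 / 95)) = 931 / 1845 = 0.50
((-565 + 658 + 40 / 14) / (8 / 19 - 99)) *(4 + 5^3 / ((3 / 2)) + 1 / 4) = -13399199 / 157332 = -85.17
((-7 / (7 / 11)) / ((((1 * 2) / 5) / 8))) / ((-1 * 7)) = 220 / 7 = 31.43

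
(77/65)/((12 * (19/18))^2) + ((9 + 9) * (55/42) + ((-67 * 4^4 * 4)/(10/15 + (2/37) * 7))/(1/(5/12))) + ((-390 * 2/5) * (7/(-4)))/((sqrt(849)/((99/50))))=-520751564821/19053580 + 9009 * sqrt(849)/14150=-27312.35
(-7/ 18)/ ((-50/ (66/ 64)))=77/ 9600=0.01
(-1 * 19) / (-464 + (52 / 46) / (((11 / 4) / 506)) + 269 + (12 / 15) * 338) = -95 / 1417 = -0.07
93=93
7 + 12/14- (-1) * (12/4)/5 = 296/35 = 8.46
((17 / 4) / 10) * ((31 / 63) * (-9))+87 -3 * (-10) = 32233 / 280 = 115.12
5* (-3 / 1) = -15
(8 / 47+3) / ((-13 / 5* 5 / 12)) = -1788 / 611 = -2.93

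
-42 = -42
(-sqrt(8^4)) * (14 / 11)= -81.45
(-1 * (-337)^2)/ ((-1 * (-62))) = -113569/ 62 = -1831.76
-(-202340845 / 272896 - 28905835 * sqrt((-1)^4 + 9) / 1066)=202340845 / 272896 + 28905835 * sqrt(10) / 1066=86490.31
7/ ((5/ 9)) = 63/ 5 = 12.60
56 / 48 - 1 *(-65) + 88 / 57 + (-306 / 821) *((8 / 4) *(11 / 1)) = 59.51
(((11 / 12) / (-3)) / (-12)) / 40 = 11 / 17280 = 0.00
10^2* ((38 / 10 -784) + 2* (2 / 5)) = -77940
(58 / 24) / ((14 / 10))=145 / 84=1.73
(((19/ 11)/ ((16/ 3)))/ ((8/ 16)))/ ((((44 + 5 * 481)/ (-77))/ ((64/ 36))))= -266/ 7347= -0.04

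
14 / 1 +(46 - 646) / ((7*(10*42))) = 676 / 49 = 13.80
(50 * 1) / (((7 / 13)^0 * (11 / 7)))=350 / 11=31.82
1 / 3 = 0.33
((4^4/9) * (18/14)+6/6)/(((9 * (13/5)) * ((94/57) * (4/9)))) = 74955/34216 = 2.19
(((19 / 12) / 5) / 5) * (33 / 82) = 209 / 8200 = 0.03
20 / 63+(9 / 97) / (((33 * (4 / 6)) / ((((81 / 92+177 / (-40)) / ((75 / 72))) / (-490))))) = 8590142423 / 27056452500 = 0.32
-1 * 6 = -6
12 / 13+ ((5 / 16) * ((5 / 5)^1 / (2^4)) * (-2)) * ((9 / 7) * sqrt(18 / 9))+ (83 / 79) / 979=929171 / 1005433- 45 * sqrt(2) / 896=0.85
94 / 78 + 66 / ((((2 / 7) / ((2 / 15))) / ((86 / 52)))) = 10168 / 195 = 52.14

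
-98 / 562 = -49 / 281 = -0.17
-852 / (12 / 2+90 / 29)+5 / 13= -26657 / 286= -93.21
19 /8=2.38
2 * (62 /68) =31 /17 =1.82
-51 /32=-1.59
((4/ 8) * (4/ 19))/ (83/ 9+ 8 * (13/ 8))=9/ 1900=0.00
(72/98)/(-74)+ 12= 21738/1813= 11.99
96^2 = 9216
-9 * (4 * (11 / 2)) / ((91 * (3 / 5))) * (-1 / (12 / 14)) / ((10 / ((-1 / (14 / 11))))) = -121 / 364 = -0.33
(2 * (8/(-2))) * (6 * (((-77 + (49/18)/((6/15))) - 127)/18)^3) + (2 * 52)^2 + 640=422700464323/5668704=74567.39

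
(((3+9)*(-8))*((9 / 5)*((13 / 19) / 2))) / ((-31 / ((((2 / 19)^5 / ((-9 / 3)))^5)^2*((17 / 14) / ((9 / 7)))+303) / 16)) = 9244.95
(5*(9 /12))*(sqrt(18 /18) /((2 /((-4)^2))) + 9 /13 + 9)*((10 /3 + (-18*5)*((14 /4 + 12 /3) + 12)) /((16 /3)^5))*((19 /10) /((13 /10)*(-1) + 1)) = 4650280875 /27262976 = 170.57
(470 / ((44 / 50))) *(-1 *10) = -58750 / 11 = -5340.91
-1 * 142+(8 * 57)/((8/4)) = 86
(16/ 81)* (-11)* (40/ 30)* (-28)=81.12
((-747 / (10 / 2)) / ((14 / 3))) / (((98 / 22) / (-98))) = 24651 / 35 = 704.31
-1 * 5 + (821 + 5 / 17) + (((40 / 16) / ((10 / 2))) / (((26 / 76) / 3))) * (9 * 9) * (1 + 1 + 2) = 494357 / 221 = 2236.91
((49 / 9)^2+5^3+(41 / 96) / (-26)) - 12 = 9611821 / 67392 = 142.63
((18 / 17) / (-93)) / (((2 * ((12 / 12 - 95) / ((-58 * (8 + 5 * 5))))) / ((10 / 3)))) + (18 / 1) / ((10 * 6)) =-21393 / 247690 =-0.09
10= 10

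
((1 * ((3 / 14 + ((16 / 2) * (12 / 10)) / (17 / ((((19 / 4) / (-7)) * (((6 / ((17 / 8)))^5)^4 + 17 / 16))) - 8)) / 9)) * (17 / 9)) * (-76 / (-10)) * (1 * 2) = -19039637929527059045464924214756072817806 / 6054804788510917262988113179627796390775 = -3.14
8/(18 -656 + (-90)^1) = -1/91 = -0.01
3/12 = 1/4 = 0.25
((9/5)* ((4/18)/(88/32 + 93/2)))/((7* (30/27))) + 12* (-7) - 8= -3171664/34475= -92.00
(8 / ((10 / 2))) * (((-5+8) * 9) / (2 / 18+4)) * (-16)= -168.13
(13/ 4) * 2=6.50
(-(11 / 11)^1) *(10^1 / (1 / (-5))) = 50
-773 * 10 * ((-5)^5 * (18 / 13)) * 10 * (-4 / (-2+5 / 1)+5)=15943125000 / 13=1226394230.77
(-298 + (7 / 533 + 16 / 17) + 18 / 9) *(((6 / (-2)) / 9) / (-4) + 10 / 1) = -323482489 / 108732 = -2975.04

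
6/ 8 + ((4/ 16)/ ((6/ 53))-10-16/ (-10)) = -5.44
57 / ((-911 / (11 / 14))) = -627 / 12754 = -0.05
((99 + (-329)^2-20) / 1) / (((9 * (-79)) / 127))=-13756640 / 711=-19348.30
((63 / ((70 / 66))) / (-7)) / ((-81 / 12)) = 44 / 35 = 1.26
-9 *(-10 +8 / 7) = 79.71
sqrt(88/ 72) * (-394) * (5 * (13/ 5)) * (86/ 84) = -110123 * sqrt(11)/ 63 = -5797.41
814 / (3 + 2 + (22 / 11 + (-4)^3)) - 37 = -2923 / 57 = -51.28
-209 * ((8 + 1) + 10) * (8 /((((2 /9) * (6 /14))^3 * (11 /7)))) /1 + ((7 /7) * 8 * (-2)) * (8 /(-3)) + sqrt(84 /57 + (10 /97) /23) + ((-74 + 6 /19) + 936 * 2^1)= -1333840243 /57 + 177 * sqrt(84778) /42389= -23400704.80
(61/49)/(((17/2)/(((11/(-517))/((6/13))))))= -793/117453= -0.01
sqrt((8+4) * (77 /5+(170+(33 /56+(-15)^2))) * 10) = 3 * sqrt(268513) /7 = 222.08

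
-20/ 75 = -4/ 15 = -0.27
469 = 469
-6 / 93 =-2 / 31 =-0.06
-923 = -923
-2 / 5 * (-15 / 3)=2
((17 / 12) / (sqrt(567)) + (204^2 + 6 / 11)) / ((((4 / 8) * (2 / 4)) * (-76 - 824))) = -152594 / 825 - 17 * sqrt(7) / 170100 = -184.96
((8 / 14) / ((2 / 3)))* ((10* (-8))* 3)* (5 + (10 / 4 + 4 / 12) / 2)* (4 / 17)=-5280 / 17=-310.59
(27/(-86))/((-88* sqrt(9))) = 9/7568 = 0.00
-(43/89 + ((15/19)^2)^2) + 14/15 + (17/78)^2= 0.11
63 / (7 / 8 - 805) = -0.08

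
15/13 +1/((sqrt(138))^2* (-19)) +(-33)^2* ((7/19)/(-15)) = -4361969/170430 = -25.59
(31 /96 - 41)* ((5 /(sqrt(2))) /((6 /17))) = -331925* sqrt(2) /1152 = -407.48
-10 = -10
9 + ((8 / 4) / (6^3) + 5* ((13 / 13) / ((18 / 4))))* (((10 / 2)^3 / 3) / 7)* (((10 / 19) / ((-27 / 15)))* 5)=-145399 / 193914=-0.75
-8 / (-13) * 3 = 24 / 13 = 1.85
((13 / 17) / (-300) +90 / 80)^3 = 1500730351849 / 1061208000000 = 1.41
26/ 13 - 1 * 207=-205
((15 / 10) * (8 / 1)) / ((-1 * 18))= -2 / 3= -0.67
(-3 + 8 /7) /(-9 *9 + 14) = 13 /469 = 0.03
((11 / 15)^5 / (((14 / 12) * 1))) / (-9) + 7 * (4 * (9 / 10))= 401539148 / 15946875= 25.18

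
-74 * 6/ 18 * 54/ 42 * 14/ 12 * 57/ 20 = -2109/ 20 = -105.45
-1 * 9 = -9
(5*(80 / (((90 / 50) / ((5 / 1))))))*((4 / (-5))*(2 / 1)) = -16000 / 9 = -1777.78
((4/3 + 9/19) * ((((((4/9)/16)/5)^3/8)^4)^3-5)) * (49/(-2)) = 2684685002439986503522649560613237096033135836819499211816959999999999999999999999999999999994953/12128158917303683828079336235780028886379135541803959189504000000000000000000000000000000000000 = 221.36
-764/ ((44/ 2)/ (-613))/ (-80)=-117083/ 440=-266.10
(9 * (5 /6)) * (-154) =-1155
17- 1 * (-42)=59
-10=-10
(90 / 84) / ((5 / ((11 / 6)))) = 11 / 28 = 0.39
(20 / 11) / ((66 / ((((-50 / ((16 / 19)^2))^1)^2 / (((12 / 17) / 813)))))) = 1876215146875 / 11894784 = 157734.28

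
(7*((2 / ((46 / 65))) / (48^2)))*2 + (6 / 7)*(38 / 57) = 109169 / 185472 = 0.59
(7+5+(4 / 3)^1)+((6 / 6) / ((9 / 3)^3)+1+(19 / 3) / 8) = 3275 / 216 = 15.16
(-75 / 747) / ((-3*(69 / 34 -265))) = -850 / 6678927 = -0.00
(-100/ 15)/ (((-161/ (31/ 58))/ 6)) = 0.13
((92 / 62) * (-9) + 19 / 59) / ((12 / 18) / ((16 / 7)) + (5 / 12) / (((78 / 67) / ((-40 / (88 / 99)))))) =3718572 / 4512143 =0.82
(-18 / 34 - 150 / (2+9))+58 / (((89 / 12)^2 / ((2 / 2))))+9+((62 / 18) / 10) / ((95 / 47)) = -49910172361 / 12664490850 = -3.94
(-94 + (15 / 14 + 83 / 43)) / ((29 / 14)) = -1889 / 43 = -43.93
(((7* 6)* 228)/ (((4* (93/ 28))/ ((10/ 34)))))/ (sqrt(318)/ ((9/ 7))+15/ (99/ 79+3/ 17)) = -30502241280/ 1128399163+38438830080* sqrt(318)/ 19182785771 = 8.70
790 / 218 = 395 / 109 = 3.62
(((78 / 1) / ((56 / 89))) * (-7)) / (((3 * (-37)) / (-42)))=-24297 / 74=-328.34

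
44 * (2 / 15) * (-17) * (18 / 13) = -8976 / 65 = -138.09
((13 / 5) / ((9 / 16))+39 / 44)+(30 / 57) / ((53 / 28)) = 11537749 / 1993860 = 5.79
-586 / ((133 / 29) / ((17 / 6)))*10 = -1444490 / 399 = -3620.28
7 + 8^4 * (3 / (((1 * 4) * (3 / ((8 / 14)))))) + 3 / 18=24877 / 42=592.31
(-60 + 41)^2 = 361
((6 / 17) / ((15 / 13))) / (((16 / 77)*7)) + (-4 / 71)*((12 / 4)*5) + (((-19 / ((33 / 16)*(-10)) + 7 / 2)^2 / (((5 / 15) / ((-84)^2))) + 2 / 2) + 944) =414717.73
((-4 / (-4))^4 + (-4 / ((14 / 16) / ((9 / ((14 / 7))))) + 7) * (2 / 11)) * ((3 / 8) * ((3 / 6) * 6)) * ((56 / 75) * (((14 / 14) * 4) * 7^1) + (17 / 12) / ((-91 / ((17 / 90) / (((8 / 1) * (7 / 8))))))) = -34.52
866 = 866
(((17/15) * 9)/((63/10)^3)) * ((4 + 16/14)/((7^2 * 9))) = 13600/28588707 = 0.00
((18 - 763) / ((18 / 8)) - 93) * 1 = -3817 / 9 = -424.11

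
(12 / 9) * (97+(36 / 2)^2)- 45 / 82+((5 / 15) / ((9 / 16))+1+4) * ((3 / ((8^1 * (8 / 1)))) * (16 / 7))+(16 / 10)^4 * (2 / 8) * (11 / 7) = 3641761289 / 6457500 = 563.96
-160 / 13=-12.31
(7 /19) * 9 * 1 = 63 /19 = 3.32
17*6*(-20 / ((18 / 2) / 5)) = -3400 / 3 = -1133.33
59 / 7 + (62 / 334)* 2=10287 / 1169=8.80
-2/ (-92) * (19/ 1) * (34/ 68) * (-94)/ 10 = -893/ 460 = -1.94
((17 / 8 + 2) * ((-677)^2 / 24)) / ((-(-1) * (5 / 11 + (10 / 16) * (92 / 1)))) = 55457809 / 40800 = 1359.26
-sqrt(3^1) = -sqrt(3) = -1.73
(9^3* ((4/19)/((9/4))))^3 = 2176782336/6859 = 317361.47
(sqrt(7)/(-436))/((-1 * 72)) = sqrt(7)/31392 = 0.00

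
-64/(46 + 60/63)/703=-672/346579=-0.00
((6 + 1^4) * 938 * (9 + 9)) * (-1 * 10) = -1181880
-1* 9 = -9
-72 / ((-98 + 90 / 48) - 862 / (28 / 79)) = 448 / 15731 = 0.03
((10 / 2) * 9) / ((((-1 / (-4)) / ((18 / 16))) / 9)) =3645 / 2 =1822.50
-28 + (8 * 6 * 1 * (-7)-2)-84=-450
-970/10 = -97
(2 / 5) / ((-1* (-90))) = 1 / 225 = 0.00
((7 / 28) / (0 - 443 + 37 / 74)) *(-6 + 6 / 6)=1 / 354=0.00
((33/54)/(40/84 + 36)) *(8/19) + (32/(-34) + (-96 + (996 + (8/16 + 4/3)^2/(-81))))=324309959795/360735444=899.02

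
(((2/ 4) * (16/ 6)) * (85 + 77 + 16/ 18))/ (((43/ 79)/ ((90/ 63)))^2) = 1496.07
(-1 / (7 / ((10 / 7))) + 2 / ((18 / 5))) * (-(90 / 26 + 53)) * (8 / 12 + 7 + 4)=-568850 / 2457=-231.52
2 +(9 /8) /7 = 121 /56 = 2.16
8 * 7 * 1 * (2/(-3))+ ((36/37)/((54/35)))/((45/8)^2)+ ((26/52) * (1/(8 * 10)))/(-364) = -19538643743/523635840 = -37.31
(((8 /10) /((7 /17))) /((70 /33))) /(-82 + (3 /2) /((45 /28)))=-1683 /148960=-0.01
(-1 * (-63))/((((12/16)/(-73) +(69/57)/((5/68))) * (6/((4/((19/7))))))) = 429240/456403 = 0.94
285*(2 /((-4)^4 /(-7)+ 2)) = -1995 /121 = -16.49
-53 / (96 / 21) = -371 / 32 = -11.59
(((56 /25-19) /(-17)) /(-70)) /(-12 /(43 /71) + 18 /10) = 18017 /23044350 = 0.00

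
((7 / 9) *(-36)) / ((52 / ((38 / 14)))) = -19 / 13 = -1.46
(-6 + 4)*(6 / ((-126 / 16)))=32 / 21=1.52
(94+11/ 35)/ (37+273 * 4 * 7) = 3301/ 268835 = 0.01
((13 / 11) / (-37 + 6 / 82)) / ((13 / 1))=-41 / 16654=-0.00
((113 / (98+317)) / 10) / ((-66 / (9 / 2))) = -339 / 182600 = -0.00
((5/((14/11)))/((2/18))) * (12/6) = 495/7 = 70.71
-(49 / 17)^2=-2401 / 289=-8.31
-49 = -49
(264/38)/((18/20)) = 440/57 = 7.72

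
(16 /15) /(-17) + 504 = 128504 /255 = 503.94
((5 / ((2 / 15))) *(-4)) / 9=-50 / 3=-16.67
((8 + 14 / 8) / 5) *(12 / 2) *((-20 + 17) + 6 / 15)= -1521 / 50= -30.42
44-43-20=-19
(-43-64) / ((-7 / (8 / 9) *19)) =0.72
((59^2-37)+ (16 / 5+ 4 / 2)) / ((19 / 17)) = 293182 / 95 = 3086.13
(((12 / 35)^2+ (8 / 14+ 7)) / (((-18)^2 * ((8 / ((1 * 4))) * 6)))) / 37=9419 / 176223600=0.00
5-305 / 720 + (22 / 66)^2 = 75 / 16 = 4.69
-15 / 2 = -7.50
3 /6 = 1 /2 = 0.50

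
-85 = -85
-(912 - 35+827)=-1704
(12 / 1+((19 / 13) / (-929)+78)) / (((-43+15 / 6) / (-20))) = 44.44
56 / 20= 2.80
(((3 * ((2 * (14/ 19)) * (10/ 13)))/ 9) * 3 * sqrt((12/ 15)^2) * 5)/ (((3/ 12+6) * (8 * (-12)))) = -28/ 3705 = -0.01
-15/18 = -5/6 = -0.83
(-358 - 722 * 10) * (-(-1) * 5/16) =-18945/8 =-2368.12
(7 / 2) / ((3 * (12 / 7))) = 49 / 72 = 0.68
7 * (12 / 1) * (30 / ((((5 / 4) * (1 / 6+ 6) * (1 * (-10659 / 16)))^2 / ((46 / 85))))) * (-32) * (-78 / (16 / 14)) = 829585096704 / 7344847671425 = 0.11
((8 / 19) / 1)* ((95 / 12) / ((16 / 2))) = 5 / 12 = 0.42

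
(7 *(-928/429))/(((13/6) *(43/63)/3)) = -2455488/79937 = -30.72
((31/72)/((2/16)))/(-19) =-31/171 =-0.18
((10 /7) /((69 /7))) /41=10 /2829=0.00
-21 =-21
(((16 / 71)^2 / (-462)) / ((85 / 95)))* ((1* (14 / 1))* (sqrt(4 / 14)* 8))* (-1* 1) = 38912* sqrt(14) / 19796007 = 0.01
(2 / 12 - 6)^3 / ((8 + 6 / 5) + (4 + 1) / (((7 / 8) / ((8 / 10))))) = -1500625 / 104112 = -14.41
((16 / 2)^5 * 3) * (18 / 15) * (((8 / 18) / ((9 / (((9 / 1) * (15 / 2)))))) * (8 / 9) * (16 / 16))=1048576 / 3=349525.33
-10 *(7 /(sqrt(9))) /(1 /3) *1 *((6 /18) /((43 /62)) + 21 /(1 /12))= -2279900 /129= -17673.64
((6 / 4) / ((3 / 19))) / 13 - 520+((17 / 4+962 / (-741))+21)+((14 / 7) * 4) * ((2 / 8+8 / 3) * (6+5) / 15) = -4252211 / 8892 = -478.21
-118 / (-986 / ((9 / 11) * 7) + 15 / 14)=14868 / 21557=0.69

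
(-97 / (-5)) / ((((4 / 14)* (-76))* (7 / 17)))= -1649 / 760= -2.17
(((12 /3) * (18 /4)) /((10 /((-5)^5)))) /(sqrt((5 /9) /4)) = -6750 * sqrt(5) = -15093.46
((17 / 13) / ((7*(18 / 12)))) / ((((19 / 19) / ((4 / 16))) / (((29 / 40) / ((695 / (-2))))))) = -0.00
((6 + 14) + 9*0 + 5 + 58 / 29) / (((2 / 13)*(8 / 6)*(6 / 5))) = 1755 / 16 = 109.69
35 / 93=0.38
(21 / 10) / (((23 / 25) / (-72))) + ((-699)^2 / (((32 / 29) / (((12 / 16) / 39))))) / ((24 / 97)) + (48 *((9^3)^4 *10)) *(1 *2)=83014219941629402433 / 306176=271132355056011.58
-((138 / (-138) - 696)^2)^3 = -114655968874330129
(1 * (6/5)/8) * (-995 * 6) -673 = -3137/2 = -1568.50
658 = 658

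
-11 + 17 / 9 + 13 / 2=-47 / 18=-2.61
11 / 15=0.73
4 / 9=0.44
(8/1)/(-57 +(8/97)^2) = -75272/536249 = -0.14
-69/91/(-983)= 0.00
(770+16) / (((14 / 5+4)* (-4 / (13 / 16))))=-25545 / 1088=-23.48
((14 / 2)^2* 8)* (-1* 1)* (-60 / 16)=1470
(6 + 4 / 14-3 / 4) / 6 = 155 / 168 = 0.92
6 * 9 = 54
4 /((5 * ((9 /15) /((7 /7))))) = 4 /3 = 1.33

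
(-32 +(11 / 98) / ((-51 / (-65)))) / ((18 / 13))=-2069873 / 89964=-23.01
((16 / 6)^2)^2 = 4096 / 81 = 50.57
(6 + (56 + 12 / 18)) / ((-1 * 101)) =-188 / 303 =-0.62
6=6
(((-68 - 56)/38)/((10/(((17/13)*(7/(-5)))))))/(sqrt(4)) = 3689/12350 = 0.30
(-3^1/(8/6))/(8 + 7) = -0.15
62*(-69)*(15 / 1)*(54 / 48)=-288765 / 4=-72191.25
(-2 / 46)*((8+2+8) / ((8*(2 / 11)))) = -99 / 184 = -0.54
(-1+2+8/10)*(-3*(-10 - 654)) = 3585.60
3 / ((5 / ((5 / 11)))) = 3 / 11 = 0.27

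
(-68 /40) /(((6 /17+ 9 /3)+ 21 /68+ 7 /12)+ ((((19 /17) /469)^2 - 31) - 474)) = 3242005179 /954970568915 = 0.00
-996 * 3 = -2988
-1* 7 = -7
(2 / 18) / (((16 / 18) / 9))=9 / 8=1.12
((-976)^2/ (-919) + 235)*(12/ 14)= -4419666/ 6433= -687.03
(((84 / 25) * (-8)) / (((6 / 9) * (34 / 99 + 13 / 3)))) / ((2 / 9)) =-449064 / 11575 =-38.80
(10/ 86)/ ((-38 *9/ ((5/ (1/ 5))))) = -125/ 14706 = -0.01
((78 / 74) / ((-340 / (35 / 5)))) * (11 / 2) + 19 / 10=44801 / 25160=1.78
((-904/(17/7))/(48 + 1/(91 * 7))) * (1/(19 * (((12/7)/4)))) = -28216552/29629113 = -0.95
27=27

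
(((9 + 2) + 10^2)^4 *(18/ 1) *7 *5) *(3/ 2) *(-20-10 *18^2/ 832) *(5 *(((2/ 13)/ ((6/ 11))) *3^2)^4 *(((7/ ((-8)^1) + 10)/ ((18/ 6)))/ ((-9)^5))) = 871093832318045875/ 23762752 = 36657952425.63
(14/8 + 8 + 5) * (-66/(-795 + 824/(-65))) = 126555/104998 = 1.21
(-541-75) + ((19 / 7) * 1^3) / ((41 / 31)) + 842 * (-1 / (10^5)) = -8810270827 / 14350000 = -613.96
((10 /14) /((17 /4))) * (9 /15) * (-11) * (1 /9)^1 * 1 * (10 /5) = -88 /357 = -0.25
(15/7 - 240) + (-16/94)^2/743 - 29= -3065923668/11489009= -266.86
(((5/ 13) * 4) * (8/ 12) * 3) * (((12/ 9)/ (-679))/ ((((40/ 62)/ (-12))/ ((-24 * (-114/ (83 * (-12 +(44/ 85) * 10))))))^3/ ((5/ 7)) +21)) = -67447000869729454080/ 234420925483282714466563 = -0.00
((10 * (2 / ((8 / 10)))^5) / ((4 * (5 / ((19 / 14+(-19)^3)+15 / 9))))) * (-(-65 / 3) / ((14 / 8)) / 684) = -58490046875 / 9652608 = -6059.51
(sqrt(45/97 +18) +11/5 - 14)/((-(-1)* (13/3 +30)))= -177/515 +9* sqrt(19303)/9991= -0.22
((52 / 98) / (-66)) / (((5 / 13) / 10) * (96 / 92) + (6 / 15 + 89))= -19435 / 216213921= -0.00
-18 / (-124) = 9 / 62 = 0.15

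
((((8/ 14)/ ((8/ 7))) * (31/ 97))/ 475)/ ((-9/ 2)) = -31/ 414675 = -0.00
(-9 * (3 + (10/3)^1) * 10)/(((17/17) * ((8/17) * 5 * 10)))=-969/40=-24.22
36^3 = 46656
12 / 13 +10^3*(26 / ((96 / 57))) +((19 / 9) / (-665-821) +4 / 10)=6710561027 / 434655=15438.82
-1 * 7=-7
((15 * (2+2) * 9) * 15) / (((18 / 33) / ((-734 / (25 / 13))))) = -5667948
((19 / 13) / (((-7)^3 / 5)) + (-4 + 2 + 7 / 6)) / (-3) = 22865 / 80262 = 0.28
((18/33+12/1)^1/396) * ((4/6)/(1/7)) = 161/1089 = 0.15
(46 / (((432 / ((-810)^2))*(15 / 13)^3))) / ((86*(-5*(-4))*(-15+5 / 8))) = -1.84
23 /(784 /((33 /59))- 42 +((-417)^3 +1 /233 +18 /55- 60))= -884235 /2787662826688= -0.00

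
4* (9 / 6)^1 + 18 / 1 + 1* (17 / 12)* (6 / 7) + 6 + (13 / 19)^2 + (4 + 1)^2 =286473 / 5054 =56.68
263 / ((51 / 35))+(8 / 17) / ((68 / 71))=156911 / 867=180.98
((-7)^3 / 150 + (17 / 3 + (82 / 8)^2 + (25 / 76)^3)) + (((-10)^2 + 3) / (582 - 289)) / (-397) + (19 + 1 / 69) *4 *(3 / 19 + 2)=24011402376291553 / 88082169585600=272.60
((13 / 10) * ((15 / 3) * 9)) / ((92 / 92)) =117 / 2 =58.50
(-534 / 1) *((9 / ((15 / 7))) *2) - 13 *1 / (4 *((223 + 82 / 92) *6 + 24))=-2821354183 / 628980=-4485.60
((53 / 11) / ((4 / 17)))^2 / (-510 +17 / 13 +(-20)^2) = -3.86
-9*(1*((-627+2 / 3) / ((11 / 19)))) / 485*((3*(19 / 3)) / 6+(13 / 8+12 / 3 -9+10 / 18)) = 178505 / 25608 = 6.97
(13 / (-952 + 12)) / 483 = -13 / 454020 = -0.00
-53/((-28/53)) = 2809/28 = 100.32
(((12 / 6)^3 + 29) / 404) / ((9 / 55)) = 2035 / 3636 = 0.56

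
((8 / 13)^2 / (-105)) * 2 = -128 / 17745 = -0.01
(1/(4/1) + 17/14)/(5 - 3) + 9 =545/56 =9.73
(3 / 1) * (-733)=-2199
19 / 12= 1.58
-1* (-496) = 496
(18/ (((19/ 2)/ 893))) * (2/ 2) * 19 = 32148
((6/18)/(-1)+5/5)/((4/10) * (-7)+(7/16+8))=160/1353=0.12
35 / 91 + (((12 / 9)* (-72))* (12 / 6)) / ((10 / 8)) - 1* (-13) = -9114 / 65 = -140.22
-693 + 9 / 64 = -44343 / 64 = -692.86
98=98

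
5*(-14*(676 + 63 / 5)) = -48202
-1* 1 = -1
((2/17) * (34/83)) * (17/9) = 68/747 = 0.09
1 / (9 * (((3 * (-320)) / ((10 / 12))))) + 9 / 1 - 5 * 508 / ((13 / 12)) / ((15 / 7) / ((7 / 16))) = -63307021 / 134784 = -469.69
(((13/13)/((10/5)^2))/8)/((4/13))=13/128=0.10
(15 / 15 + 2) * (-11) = -33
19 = 19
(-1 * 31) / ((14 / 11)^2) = -3751 / 196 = -19.14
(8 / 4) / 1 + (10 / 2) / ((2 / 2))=7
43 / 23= 1.87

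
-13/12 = -1.08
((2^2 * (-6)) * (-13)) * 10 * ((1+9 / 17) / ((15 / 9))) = 48672 / 17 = 2863.06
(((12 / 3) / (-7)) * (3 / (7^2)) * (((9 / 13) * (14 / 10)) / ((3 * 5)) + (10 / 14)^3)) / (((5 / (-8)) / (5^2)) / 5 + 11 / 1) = -1530496 / 1121077321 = -0.00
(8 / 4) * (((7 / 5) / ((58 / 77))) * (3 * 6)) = 9702 / 145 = 66.91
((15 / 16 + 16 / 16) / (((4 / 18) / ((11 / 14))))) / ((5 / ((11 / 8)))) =33759 / 17920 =1.88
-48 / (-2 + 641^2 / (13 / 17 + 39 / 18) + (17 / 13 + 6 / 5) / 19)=-454480 / 1327127943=-0.00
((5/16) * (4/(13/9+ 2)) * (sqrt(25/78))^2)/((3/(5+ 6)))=1375/3224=0.43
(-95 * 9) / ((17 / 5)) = -4275 / 17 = -251.47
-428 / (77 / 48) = -20544 / 77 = -266.81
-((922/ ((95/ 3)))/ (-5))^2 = -7650756/ 225625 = -33.91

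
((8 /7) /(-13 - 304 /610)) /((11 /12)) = -29280 /317009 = -0.09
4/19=0.21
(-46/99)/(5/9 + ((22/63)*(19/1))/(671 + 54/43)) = -9308054/11326909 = -0.82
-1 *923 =-923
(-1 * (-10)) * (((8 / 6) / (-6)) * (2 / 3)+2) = 18.52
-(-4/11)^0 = -1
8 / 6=4 / 3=1.33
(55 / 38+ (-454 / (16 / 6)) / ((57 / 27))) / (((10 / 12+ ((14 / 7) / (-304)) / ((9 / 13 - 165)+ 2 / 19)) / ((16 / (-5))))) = 23435385792 / 77063905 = 304.10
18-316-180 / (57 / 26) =-7222 / 19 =-380.11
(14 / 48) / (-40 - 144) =-7 / 4416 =-0.00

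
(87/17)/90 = 29/510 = 0.06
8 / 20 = 2 / 5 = 0.40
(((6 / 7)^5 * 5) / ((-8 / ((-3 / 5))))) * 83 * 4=968112 / 16807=57.60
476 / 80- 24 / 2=-121 / 20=-6.05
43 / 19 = 2.26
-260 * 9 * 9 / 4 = -5265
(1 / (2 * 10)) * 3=3 / 20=0.15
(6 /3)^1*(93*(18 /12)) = 279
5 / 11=0.45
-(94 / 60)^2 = -2.45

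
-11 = -11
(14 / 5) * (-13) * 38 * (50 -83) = 228228 / 5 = 45645.60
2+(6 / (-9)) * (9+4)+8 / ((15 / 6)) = -52 / 15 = -3.47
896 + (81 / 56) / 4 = 200785 / 224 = 896.36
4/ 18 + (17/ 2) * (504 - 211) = 44833/ 18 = 2490.72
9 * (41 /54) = 41 /6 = 6.83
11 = 11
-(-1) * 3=3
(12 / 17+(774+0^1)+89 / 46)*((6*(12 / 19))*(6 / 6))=21863988 / 7429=2943.06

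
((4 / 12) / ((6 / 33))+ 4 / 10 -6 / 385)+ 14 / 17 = 119431 / 39270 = 3.04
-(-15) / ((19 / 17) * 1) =255 / 19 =13.42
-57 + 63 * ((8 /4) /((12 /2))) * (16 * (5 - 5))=-57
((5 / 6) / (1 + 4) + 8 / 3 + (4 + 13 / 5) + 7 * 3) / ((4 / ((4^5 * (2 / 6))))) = 116864 / 45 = 2596.98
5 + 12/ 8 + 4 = 21/ 2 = 10.50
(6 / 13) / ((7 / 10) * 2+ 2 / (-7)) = 70 / 169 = 0.41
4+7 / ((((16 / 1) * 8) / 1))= 519 / 128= 4.05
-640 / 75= -8.53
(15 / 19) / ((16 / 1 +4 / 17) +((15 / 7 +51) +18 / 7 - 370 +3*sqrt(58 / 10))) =-316551900 / 119437782881 - 637245*sqrt(145) / 119437782881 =-0.00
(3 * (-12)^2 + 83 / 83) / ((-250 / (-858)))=185757 / 125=1486.06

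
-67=-67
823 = 823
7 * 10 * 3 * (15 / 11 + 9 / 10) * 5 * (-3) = -78435 / 11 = -7130.45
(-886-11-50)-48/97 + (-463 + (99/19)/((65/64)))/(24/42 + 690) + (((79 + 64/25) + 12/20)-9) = -875.00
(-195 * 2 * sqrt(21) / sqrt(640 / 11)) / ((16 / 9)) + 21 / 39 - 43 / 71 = -351 * sqrt(2310) / 128 - 62 / 923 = -131.86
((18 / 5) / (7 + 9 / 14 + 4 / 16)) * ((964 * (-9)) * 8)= -34981632 / 1105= -31657.59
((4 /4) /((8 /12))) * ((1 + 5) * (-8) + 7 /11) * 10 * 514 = -4016910 /11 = -365173.64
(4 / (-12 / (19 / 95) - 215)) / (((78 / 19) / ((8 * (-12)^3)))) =175104 / 3575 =48.98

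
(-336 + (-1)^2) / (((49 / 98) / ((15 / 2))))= -5025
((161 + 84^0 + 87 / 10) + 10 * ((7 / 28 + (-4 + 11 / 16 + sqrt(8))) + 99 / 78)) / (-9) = -79439 / 4680 - 20 * sqrt(2) / 9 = -20.12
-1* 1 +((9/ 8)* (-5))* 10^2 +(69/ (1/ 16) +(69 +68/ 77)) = 93999/ 154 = 610.38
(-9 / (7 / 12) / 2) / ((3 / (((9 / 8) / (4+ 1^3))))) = -81 / 140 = -0.58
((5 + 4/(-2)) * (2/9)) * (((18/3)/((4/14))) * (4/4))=14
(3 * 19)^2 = 3249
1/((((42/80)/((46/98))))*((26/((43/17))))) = 0.09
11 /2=5.50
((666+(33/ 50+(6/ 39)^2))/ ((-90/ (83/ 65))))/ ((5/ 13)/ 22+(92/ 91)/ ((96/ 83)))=-72007103014/ 6787145625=-10.61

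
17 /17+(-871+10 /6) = -2605 /3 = -868.33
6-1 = 5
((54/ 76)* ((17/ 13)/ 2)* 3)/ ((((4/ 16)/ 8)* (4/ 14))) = 38556/ 247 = 156.10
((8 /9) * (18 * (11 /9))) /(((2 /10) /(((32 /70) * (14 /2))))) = 2816 /9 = 312.89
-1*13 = -13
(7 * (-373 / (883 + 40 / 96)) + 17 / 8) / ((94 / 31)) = -2183609 / 7971952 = -0.27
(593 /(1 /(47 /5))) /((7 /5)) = 27871 /7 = 3981.57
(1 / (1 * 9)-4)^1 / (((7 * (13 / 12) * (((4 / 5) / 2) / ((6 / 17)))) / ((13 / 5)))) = -20 / 17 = -1.18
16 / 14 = 1.14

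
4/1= 4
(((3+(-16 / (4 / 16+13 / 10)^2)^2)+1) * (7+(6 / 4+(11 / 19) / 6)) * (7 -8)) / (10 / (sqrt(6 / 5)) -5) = -625157176 * sqrt(30) / 52640697 -625157176 / 17546899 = -100.67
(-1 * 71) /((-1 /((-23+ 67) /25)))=3124 /25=124.96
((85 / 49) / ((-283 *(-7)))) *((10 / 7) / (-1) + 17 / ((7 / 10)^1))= 13600 / 679483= 0.02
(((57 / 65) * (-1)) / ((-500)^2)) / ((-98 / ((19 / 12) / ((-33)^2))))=361 / 6936930000000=0.00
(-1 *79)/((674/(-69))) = 5451/674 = 8.09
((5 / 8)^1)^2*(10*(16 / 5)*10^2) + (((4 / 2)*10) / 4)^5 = 4375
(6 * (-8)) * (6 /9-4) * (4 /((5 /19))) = 2432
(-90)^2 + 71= 8171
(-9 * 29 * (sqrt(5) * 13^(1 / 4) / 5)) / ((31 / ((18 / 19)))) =-4698 * 13^(1 / 4) * sqrt(5) / 2945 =-6.77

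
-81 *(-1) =81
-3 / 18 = -1 / 6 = -0.17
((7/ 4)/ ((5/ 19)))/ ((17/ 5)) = 133/ 68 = 1.96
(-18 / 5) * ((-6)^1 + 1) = 18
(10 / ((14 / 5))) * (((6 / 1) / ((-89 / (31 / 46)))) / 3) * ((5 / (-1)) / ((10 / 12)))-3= -38337 / 14329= -2.68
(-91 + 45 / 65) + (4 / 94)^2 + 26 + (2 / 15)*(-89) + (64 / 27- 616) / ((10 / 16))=-4101571402 / 3876795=-1057.98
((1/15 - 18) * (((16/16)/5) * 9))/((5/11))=-8877/125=-71.02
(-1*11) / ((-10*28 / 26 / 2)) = 143 / 70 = 2.04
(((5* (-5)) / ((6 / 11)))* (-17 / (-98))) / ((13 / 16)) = -18700 / 1911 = -9.79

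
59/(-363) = -59/363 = -0.16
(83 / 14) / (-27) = -83 / 378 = -0.22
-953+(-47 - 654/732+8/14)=-854275/854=-1000.32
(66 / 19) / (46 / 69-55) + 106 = 328084 / 3097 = 105.94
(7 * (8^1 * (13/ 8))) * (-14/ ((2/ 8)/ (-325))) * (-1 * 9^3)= -1207369800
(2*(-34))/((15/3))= -68/5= -13.60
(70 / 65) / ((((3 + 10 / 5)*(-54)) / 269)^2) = 506527 / 473850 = 1.07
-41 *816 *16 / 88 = -66912 / 11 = -6082.91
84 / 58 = 42 / 29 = 1.45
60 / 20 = 3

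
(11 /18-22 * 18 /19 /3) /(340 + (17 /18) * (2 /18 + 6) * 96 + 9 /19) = -0.01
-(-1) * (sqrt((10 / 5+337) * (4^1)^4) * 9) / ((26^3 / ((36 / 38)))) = 0.14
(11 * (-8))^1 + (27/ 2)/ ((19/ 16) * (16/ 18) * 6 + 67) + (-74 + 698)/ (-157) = -6340883/ 69080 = -91.79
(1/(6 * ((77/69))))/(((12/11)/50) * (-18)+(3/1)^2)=575/33138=0.02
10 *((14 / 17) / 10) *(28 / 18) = 1.28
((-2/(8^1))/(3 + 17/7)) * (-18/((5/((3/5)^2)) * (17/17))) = 0.06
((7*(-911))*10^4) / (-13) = 63770000 / 13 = 4905384.62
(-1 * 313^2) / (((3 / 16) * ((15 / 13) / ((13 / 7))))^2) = -716311707904 / 99225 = -7219064.83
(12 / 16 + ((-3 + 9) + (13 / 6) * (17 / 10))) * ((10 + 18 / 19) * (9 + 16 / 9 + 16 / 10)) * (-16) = -290103424 / 12825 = -22620.15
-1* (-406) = 406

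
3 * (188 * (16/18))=1504/3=501.33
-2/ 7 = -0.29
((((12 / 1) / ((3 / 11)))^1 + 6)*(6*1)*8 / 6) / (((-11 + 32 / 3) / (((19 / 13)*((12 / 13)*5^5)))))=-855000000 / 169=-5059171.60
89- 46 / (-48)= 2159 / 24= 89.96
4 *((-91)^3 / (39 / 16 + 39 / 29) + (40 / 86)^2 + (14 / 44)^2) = -796937.63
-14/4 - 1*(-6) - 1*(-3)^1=11/2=5.50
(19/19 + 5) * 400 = 2400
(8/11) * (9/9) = 8/11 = 0.73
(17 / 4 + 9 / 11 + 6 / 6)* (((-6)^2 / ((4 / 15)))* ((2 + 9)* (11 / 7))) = 396495 / 28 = 14160.54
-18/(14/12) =-108/7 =-15.43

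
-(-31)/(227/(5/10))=31/454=0.07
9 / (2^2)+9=45 / 4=11.25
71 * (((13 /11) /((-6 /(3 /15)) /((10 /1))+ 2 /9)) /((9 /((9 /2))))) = -8307 /550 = -15.10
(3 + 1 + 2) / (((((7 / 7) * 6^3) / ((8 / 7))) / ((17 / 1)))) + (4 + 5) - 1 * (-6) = 979 / 63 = 15.54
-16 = -16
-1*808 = -808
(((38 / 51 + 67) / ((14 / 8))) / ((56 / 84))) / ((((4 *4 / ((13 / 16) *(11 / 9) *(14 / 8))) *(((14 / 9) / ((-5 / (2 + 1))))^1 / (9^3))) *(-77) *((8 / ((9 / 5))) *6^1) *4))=32743035 / 54591488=0.60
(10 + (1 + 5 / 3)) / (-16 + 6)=-19 / 15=-1.27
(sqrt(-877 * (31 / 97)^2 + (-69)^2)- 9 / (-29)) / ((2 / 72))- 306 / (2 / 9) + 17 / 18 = -712469 / 522 + 72 * sqrt(10988363) / 97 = 1095.64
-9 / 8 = -1.12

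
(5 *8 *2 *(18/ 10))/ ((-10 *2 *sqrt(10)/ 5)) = -18 *sqrt(10)/ 5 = -11.38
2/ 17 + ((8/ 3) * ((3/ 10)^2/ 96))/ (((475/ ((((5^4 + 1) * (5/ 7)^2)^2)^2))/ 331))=33754702566279313/ 1862030723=18127897.76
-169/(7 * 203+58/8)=-676/5713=-0.12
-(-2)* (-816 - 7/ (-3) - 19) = -4996/ 3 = -1665.33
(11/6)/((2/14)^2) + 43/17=9421/102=92.36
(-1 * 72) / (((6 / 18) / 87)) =-18792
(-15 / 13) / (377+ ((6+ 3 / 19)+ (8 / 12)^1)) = -855 / 284414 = -0.00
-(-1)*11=11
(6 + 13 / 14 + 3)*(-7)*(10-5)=-695 / 2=-347.50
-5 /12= -0.42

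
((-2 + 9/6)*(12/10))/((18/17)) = -17/30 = -0.57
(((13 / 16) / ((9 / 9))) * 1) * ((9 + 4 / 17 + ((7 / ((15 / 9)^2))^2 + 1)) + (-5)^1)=800137 / 85000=9.41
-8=-8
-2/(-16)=1/8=0.12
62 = 62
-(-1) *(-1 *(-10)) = 10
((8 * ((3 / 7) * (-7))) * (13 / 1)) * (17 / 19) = -5304 / 19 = -279.16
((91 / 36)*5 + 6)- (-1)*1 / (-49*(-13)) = 427463 / 22932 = 18.64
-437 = -437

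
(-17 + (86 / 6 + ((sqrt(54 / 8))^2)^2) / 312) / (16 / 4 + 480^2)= -0.00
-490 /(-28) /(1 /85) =2975 /2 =1487.50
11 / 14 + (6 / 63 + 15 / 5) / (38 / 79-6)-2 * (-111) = 2034691 / 9156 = 222.22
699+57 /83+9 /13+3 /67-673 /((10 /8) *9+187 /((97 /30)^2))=677.33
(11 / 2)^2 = 121 / 4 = 30.25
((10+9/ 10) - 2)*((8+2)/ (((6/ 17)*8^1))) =1513/ 48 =31.52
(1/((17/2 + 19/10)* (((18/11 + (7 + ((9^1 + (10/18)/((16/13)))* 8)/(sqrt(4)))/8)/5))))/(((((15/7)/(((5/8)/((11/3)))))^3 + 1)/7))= 9507960/40643128513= 0.00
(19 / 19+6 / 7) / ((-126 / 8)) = -52 / 441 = -0.12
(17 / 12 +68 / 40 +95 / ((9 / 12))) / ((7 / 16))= 31148 / 105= 296.65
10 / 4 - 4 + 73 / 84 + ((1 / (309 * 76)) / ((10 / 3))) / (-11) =-0.63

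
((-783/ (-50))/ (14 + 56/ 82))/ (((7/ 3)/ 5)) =96309/ 42140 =2.29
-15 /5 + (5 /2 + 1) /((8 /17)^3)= 31319 /1024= 30.58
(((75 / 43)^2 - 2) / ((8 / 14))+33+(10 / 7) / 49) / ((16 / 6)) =13.07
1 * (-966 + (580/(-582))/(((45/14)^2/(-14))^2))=-230978771338/238656375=-967.83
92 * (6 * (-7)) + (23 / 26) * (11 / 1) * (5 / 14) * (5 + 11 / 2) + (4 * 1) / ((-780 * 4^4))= -14697637 / 3840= -3827.51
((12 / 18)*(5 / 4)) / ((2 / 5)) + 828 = 9961 / 12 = 830.08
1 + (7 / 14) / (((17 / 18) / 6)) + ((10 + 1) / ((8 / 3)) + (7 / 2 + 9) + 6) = 3645 / 136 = 26.80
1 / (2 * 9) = 1 / 18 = 0.06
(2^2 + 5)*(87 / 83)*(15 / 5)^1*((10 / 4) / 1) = 11745 / 166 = 70.75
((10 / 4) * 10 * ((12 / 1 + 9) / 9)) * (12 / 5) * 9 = 1260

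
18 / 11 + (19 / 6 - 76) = -4699 / 66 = -71.20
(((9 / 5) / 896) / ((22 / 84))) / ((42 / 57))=513 / 49280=0.01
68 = 68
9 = 9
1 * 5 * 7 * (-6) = -210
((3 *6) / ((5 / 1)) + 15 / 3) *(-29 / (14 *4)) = -1247 / 280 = -4.45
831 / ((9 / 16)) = 4432 / 3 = 1477.33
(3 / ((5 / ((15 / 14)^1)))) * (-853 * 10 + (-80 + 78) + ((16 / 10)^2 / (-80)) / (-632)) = -1516562991 / 276500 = -5484.86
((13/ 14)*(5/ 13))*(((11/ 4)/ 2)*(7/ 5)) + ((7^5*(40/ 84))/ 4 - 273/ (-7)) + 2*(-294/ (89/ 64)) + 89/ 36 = 1620.16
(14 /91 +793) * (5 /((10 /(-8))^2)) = 164976 /65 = 2538.09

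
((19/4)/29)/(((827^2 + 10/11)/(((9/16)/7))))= 627/32580597056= 0.00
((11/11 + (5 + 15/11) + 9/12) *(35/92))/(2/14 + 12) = 1029/4048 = 0.25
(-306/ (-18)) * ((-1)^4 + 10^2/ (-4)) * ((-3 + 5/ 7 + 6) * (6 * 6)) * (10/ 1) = -3818880/ 7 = -545554.29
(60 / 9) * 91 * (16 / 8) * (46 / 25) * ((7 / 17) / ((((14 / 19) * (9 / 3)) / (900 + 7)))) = 288549352 / 765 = 377188.70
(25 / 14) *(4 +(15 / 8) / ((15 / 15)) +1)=1375 / 112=12.28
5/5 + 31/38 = 69/38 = 1.82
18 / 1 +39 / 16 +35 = 55.44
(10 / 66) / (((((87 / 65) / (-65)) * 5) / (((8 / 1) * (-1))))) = 33800 / 2871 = 11.77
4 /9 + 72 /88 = 125 /99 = 1.26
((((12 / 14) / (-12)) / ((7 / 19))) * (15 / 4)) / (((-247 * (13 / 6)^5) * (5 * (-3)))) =-0.00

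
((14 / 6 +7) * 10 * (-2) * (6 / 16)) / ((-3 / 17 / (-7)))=-8330 / 3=-2776.67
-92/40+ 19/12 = -0.72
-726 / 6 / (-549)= 121 / 549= 0.22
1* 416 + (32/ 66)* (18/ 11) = 50432/ 121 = 416.79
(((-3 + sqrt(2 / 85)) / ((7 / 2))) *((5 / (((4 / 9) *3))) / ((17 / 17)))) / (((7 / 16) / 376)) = -135360 / 49 + 9024 *sqrt(170) / 833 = -2621.20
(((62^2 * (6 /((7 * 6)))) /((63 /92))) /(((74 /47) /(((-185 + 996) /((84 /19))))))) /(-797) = -32015001938 /273097629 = -117.23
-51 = -51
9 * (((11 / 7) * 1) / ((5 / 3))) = 297 / 35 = 8.49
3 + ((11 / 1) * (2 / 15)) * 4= 8.87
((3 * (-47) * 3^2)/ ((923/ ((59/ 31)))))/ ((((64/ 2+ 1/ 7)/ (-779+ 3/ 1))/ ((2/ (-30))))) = -15062936/ 3576625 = -4.21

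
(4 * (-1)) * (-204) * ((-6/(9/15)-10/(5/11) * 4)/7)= -11424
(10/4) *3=15/2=7.50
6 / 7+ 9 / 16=159 / 112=1.42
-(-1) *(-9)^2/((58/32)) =1296/29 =44.69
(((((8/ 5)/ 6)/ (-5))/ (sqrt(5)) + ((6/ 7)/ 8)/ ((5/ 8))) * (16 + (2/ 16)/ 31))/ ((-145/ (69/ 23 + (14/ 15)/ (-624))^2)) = -4135426869/ 24308960000 + 9649329361 * sqrt(5)/ 911586000000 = -0.15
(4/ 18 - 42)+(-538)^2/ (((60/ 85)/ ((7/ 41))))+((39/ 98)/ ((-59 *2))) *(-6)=149276602675/ 2133558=69966.04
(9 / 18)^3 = 1 / 8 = 0.12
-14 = -14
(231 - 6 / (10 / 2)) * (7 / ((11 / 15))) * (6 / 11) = 144774 / 121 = 1196.48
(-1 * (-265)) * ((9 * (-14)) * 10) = -333900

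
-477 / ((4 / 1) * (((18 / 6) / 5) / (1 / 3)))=-66.25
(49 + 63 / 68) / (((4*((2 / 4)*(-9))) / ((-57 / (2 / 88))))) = 709555 / 102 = 6956.42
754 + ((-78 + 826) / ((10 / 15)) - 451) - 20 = 1405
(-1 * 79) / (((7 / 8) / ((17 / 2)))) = -5372 / 7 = -767.43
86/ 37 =2.32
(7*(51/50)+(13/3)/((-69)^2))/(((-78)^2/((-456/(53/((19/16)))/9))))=-1840984841/1381674574800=-0.00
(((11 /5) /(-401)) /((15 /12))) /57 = -44 /571425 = -0.00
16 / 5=3.20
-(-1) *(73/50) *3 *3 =657/50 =13.14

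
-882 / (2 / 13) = -5733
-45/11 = -4.09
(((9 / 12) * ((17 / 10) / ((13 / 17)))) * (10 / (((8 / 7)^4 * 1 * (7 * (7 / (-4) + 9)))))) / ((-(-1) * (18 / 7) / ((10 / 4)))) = 3469445 / 18530304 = 0.19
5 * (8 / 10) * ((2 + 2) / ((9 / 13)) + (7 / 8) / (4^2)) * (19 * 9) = 127661 / 32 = 3989.41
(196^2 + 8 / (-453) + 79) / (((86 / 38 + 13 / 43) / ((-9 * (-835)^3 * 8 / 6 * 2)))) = 8294377735016064625 / 39562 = 209655167459078.53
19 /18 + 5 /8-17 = -1103 /72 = -15.32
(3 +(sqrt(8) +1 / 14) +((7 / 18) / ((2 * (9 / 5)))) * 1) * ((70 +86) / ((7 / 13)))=4056 * sqrt(2) / 7 +1218659 / 1323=1740.57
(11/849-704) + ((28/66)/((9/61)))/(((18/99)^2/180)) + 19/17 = 215828156/14433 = 14953.80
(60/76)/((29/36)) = 540/551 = 0.98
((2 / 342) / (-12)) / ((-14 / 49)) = 7 / 4104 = 0.00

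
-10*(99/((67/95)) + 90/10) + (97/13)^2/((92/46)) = -33196637/22646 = -1465.89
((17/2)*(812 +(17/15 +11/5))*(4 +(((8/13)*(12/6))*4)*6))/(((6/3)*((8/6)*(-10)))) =-2266219/260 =-8716.23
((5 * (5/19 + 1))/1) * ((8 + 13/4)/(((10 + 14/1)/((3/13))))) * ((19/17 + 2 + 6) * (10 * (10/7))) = 2615625/29393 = 88.99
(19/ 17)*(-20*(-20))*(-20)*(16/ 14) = -1216000/ 119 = -10218.49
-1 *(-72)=72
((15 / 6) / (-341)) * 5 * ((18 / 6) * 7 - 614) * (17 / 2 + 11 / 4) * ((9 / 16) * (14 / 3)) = 14009625 / 21824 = 641.94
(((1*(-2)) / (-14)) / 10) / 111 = 1 / 7770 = 0.00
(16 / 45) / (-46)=-8 / 1035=-0.01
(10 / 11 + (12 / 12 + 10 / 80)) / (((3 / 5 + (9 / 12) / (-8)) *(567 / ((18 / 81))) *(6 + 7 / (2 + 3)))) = 35800 / 168230601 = 0.00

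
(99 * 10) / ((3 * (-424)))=-165 / 212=-0.78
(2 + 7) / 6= 3 / 2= 1.50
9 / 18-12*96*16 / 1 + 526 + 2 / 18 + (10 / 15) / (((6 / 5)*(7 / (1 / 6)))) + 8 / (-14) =-3384224 / 189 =-17905.95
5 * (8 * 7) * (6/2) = 840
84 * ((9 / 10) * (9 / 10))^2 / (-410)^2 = 137781 / 420250000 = 0.00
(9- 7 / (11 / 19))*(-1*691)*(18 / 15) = 140964 / 55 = 2562.98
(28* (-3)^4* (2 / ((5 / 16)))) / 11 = 72576 / 55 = 1319.56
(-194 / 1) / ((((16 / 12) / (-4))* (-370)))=-291 / 185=-1.57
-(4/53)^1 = -4/53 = -0.08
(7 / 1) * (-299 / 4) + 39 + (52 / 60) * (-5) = -5863 / 12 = -488.58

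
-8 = -8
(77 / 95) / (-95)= -77 / 9025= -0.01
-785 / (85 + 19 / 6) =-4710 / 529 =-8.90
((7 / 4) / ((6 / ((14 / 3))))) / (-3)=-0.45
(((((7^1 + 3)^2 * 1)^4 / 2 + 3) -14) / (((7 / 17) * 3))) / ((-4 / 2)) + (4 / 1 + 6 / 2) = -283333173 / 14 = -20238083.79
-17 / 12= -1.42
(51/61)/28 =51/1708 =0.03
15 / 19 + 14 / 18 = 268 / 171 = 1.57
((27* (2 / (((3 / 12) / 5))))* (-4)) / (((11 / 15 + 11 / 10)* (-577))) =25920 / 6347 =4.08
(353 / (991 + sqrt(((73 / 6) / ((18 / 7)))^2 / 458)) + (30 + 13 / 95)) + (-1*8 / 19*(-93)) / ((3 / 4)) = 41220016469185393 / 498406711225345 - 19481364*sqrt(458) / 5246386433951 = 82.70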